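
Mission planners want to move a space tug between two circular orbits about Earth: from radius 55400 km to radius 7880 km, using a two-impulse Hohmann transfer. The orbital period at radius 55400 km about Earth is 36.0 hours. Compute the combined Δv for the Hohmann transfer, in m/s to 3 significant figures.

Δv = 3650 m/s

From Kepler's third law T² = 4π²r³/μ at r = 55400 km, T = 36.0 hours = 36.0 × 3600 s = 1.296×10^5 s: μ = 4π²r³/T² = 3.99649×10^5 km³/s².
The Hohmann ellipse has a_t = (r₁ + r₂)/2 = 31640 km.
Circular speed at r₁: v₁ = √(μ/r₁) = √(3.99649×10^5/55400) = 2.68587 km/s.
Transfer-orbit speed at r₁ (vis-viva): v_a = √[μ(2/r₁ − 1/a_t)] = 1.34038 km/s.
First burn Δv₁ = |v_a − v₁| = 1.345 km/s.
At r₂, v₂ = √(μ/r₂) = 7.122 km/s.
Transfer-orbit speed at r₂: v_p = √[μ(2/r₂ − 1/a_t)] = 9.424 km/s.
Second burn Δv₂ = |v₂ − v_p| = 2.302 km/s.
Δv = Δv₁ + Δv₂ = 1.345 + 2.302 = 3.647 km/s.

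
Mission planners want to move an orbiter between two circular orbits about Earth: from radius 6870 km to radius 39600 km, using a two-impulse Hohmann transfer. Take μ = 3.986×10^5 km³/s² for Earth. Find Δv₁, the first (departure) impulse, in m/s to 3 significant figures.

The Hohmann ellipse has a_t = (r₁ + r₂)/2 = 23235 km.
On the circular orbit at r = 6870 km, v_c = √(μ/r) = 7.617 km/s.
Vis-viva on the transfer ellipse at r = 6870 km gives v_t = √[μ(2/r − 1/a_t)] = 9.944 km/s.
Δv₁ = |v_t − v_c| = |9.944 − 7.617| = 2.327 km/s.

Δv₁ = 2330 m/s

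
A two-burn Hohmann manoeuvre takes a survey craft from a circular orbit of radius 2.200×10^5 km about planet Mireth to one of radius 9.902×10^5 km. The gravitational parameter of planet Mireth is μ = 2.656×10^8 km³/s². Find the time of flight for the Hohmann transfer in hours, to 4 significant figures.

Semi-major axis of the transfer orbit: a_t = (2.200×10^5 + 9.902×10^5)/2 = 6.051×10^5 km.
By Kepler's third law the transfer-orbit period is T = 2π√(a_t³/μ), so t = T/2 = 90735 s.
Converting: 90735 s ÷ 3600 s/hour = 25.20 hours.

t = 25.20 hours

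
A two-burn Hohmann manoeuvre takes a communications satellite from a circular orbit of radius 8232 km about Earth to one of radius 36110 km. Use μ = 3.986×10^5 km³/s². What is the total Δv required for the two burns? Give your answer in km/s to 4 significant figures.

Transfer-ellipse semi-major axis a_t = (r₁ + r₂)/2 = (8232 + 36110)/2 = 22171 km.
At r₁ the circular-orbit speed is v₁ = √(μ/r₁) = 6.9585 km/s.
On the transfer ellipse at r₁, v² = μ(2/r − 1/a) gives v_p = √[μ(2/r₁ − 1/a_t)] = 8.8805 km/s.
First burn Δv₁ = |v_p − v₁| = 1.922 km/s.
Circular speed at r₂: v₂ = √(μ/r₂) = 3.322 km/s.
Transfer-orbit speed at r₂: v_a = √[μ(2/r₂ − 1/a_t)] = 2.024 km/s.
Second burn Δv₂ = |v₂ − v_a| = 1.298 km/s.
Total Δv = Δv₁ + Δv₂ = 3.220 km/s.

Δv = 3.220 km/s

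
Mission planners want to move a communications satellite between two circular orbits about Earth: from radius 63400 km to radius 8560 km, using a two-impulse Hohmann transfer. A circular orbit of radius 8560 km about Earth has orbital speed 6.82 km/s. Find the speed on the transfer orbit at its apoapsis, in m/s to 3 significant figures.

From the circular-orbit relation v² = μ/r at r = 8560 km: μ = v²r = (6.82)² × 8560 = 3.98146×10^5 km³/s².
The Hohmann ellipse has a_t = (r₁ + r₂)/2 = 35980 km.
At apoapsis, r = 63400 km.
From the vis-viva equation, v = √[μ(2/r − 1/a_t)] = 1.222 km/s.

v = 1220 m/s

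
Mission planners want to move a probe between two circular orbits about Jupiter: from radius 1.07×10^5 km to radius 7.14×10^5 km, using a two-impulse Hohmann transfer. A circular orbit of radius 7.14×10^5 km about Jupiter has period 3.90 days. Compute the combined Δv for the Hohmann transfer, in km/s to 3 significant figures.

From Kepler's third law T² = 4π²r³/μ at r = 7.14×10^5 km, T = 3.90 days = 3.90 × 86400 s = 3.3696×10^5 s: μ = 4π²r³/T² = 1.26560×10^8 km³/s².
Transfer-ellipse semi-major axis a_t = (r₁ + r₂)/2 = (1.070×10^5 + 7.140×10^5)/2 = 4.105×10^5 km.
At r₁ the circular-orbit speed is v₁ = √(μ/r₁) = 34.392 km/s.
Transfer-orbit speed at r₁ (vis-viva): v_p = √[μ(2/r₁ − 1/a_t)] = 45.358 km/s.
First burn Δv₁ = |v_p − v₁| = 10.966 km/s.
At r₂, v₂ = √(μ/r₂) = 13.31373 km/s.
Transfer-orbit speed at r₂: v_a = √[μ(2/r₂ − 1/a_t)] = 6.797278 km/s.
Second burn Δv₂ = |v₂ − v_a| = 6.5165 km/s.
Total Δv = Δv₁ + Δv₂ = 17.48 km/s.

Δv = 17.5 km/s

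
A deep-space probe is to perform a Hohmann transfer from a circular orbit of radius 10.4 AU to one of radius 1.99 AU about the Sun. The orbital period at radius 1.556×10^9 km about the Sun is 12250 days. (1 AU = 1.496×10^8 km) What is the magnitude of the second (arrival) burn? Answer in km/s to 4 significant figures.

From Kepler's third law T² = 4π²r³/μ at r = 1.556×10^9 km, T = 12250 days = 12250 × 86400 s = 1.0584×10^9 s: μ = 4π²r³/T² = 1.32767×10^11 km³/s².
In km: r₁ = 10.4 × 1.496×10^8 = 1.55584×10^9 km; r₂ = 1.99 × 1.496×10^8 = 2.97704×10^8 km.
Transfer-ellipse semi-major axis a_t = (r₁ + r₂)/2 = (1.55584×10^9 + 2.97704×10^8)/2 = 9.26772×10^8 km.
Circular speed at r = 2.97704×10^8 km: v_c = √(μ/r) = 21.118 km/s.
Vis-viva on the transfer ellipse at r = 2.97704×10^8 km gives v_t = √[μ(2/r − 1/a_t)] = 27.362 km/s.
Δv₂ = |v_t − v_c| = |27.362 − 21.118| = 6.244 km/s.

Δv₂ = 6.244 km/s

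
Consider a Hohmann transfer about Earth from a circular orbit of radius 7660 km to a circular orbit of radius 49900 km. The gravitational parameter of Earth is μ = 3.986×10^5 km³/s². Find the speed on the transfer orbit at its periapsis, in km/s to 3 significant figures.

v = 9.50 km/s

Transfer-ellipse semi-major axis a_t = (r₁ + r₂)/2 = (7660 + 49900)/2 = 28780 km.
At periapsis, r = 7660 km.
Applying v² = μ(2/r − 1/a_t): v = 9.499 km/s.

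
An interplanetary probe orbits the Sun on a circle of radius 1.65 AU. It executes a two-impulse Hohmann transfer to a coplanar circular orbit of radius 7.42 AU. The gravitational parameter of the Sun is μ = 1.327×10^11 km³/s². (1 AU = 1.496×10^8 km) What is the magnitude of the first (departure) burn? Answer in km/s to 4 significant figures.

In km: r₁ = 1.65 × 1.496×10^8 = 2.4684×10^8 km; r₂ = 7.42 × 1.496×10^8 = 1.110032×10^9 km.
The Hohmann ellipse has a_t = (r₁ + r₂)/2 = 6.78436×10^8 km.
On the circular orbit at r = 2.4684×10^8 km, v_c = √(μ/r) = 23.186 km/s.
Vis-viva on the transfer ellipse at r = 2.4684×10^8 km gives v_t = √[μ(2/r − 1/a_t)] = 29.658 km/s.
Δv₁ = |v_t − v_c| = |29.658 − 23.186| = 6.472 km/s.

Δv₁ = 6.472 km/s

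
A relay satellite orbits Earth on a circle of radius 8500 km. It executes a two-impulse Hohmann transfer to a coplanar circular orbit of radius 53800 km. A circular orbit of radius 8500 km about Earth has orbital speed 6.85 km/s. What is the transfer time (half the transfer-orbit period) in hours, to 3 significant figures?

t = 7.60 hours

From the circular-orbit relation v² = μ/r at r = 8500 km: μ = v²r = (6.85)² × 8500 = 3.98841×10^5 km³/s².
The Hohmann ellipse has a_t = (r₁ + r₂)/2 = 31150 km.
Half the transfer-orbit period gives t = π√(a_t³/μ) = 27350 s.
Converting: 27350 s ÷ 3600 s/hour = 7.60 hours.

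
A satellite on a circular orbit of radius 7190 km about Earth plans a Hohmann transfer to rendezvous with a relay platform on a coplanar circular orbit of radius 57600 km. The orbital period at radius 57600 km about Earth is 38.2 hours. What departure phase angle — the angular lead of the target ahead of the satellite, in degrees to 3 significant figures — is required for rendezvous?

φ = 104°

From Kepler's third law T² = 4π²r³/μ at r = 57600 km, T = 38.2 hours = 38.2 × 3600 s = 1.3752×10^5 s: μ = 4π²r³/T² = 3.98929×10^5 km³/s².
Semi-major axis of the transfer orbit: a_t = (7190 + 57600)/2 = 32395 km.
The half-period of the transfer ellipse is t = π√(a_t³/μ) = 29000 s.
Target angular speed ω₂ = √(μ/r₂³) = 4.569×10^-5 rad/s.
Angle swept by the target during transfer: ω₂·t = 1.325 rad = 75.92°.
Arrival is 180° from departure on the ellipse, so φ = 180° − 75.92° = 104°.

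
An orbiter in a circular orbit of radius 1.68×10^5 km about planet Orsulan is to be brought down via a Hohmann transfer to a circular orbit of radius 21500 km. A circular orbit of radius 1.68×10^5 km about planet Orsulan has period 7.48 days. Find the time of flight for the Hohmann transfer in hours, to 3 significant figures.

From Kepler's third law T² = 4π²r³/μ at r = 1.68×10^5 km, T = 7.48 days = 7.48 × 86400 s = 6.46272×10^5 s: μ = 4π²r³/T² = 4.48185×10^5 km³/s².
The Hohmann ellipse has a_t = (r₁ + r₂)/2 = 94750 km.
By Kepler's third law the transfer-orbit period is T = 2π√(a_t³/μ), so t = T/2 = 1.369×10^5 s.
Converting: 1.369×10^5 s ÷ 3600 s/hour = 38.0 hours.

t = 38.0 hours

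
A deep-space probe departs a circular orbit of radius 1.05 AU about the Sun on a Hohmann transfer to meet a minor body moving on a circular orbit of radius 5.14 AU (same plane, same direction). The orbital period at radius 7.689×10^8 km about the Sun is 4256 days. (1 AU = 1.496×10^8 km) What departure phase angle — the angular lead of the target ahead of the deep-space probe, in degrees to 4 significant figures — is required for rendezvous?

From Kepler's third law T² = 4π²r³/μ at r = 7.689×10^8 km, T = 4256 days = 4256 × 86400 s = 3.677184×10^8 s: μ = 4π²r³/T² = 1.32721×10^11 km³/s².
In km: r₁ = 1.05 × 1.496×10^8 = 1.5708×10^8 km; r₂ = 5.14 × 1.496×10^8 = 7.68944×10^8 km.
The Hohmann ellipse has a_t = (r₁ + r₂)/2 = 4.63012×10^8 km.
Transfer time t = π√(a_t³/μ) = 8.5915×10^7 s.
The target's mean motion on its circular orbit is ω₂ = √(μ/r₂³) = 1.7085×10^-8 rad/s.
Angle swept by the target during transfer: ω₂·t = 1.4679 rad = 84.10°.
Arrival is 180° from departure on the ellipse, so φ = 180° − 84.10° = 95.90°.

φ = 95.90°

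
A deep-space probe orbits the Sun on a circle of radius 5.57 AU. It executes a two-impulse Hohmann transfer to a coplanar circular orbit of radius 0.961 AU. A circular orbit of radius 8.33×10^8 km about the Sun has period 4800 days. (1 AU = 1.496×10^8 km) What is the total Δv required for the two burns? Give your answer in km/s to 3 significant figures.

From Kepler's third law T² = 4π²r³/μ at r = 8.33×10^8 km, T = 4800 days = 4800 × 86400 s = 4.1472×10^8 s: μ = 4π²r³/T² = 1.32674×10^11 km³/s².
In km: r₁ = 5.57 × 1.496×10^8 = 8.33272×10^8 km; r₂ = 0.961 × 1.496×10^8 = 1.437656×10^8 km.
Transfer-ellipse semi-major axis a_t = (r₁ + r₂)/2 = (8.33272×10^8 + 1.437656×10^8)/2 = 4.885188×10^8 km.
Circular speed at r₁: v₁ = √(μ/r₁) = √(1.32674×10^11/8.33272×10^8) = 12.618 km/s.
Transfer-orbit speed at r₁ (vis-viva): v_a = √[μ(2/r₁ − 1/a_t)] = 6.8452 km/s.
First burn Δv₁ = |v_a − v₁| = 5.773 km/s.
At r₂, v₂ = √(μ/r₂) = 30.378 km/s.
Transfer-orbit speed at r₂: v_p = √[μ(2/r₂ − 1/a_t)] = 39.675 km/s.
Second burn Δv₂ = |v₂ − v_p| = 9.297 km/s.
Δv = Δv₁ + Δv₂ = 5.773 + 9.297 = 15.07 km/s.

Δv = 15.1 km/s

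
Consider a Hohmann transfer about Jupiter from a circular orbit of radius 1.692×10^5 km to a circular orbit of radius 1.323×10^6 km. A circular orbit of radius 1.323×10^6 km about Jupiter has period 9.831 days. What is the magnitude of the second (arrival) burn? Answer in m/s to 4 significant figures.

From Kepler's third law T² = 4π²r³/μ at r = 1.323×10^6 km, T = 9.831 days = 9.831 × 86400 s = 8.493984×10^5 s: μ = 4π²r³/T² = 1.26712×10^8 km³/s².
Semi-major axis of the transfer orbit: a_t = (1.692×10^5 + 1.323×10^6)/2 = 7.461×10^5 km.
On the circular orbit at r = 1.323×10^6 km, v_c = √(μ/r) = 9.7865 km/s.
Transfer-orbit speed at the same r (vis-viva, a = a_t): v_t = √[μ(2/r − 1/a_t)] = 4.6605 km/s.
Δv₂ = |v_t − v_c| = |4.6605 − 9.7865| = 5.126 km/s.

Δv₂ = 5126 m/s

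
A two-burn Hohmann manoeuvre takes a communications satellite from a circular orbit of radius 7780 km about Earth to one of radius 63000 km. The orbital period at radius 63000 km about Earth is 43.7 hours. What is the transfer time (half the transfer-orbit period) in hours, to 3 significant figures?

t = 9.20 hours

From Kepler's third law T² = 4π²r³/μ at r = 63000 km, T = 43.7 hours = 43.7 × 3600 s = 1.5732×10^5 s: μ = 4π²r³/T² = 3.98854×10^5 km³/s².
Semi-major axis of the transfer orbit: a_t = (7780 + 63000)/2 = 35390 km.
Half the transfer-orbit period gives t = π√(a_t³/μ) = 33120 s.
Converting: 33120 s ÷ 3600 s/hour = 9.20 hours.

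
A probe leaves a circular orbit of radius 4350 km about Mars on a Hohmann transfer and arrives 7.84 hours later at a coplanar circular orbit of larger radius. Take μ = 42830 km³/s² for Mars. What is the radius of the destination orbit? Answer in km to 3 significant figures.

Transfer time t = 7.84 hours = 28224 s, and t = π√(a_t³/μ).
So a_t = (μ t²/π²)^(1/3) = (42830 × (28224)² / π²)^(1/3) = 15120 km.
Since a_t = (r₁ + r₂)/2, r₂ = 2a_t − r₁ = 2×15120 − 4350 = 25890 km.

r₂ = 25900 km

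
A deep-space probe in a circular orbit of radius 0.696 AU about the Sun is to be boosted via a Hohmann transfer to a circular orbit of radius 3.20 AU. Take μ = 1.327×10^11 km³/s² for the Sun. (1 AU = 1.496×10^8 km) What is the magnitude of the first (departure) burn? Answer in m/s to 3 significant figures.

In km: r₁ = 0.696 × 1.496×10^8 = 1.041216×10^8 km; r₂ = 3.20 × 1.496×10^8 = 4.7872×10^8 km.
Semi-major axis of the transfer orbit: a_t = (1.041216×10^8 + 4.7872×10^8)/2 = 2.914208×10^8 km.
On the circular orbit at r = 1.041216×10^8 km, v_c = √(μ/r) = 35.70 km/s.
Transfer-orbit speed at the same r (vis-viva, a = a_t): v_t = √[μ(2/r − 1/a_t)] = 45.76 km/s.
Δv₁ = |v_t − v_c| = |45.76 − 35.70| = 10.06 km/s.

Δv₁ = 10100 m/s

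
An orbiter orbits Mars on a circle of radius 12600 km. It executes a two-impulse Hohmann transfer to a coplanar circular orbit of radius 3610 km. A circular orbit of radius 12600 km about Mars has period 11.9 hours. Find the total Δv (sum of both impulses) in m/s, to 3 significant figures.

From Kepler's third law T² = 4π²r³/μ at r = 12600 km, T = 11.9 hours = 11.9 × 3600 s = 42840 s: μ = 4π²r³/T² = 43030.1 km³/s².
Semi-major axis of the transfer orbit: a_t = (12600 + 3610)/2 = 8105 km.
At r₁ the circular-orbit speed is v₁ = √(μ/r₁) = 1.8480 km/s.
Transfer-orbit speed at r₁ (vis-viva): v_a = √[μ(2/r₁ − 1/a_t)] = 1.2333 km/s.
First burn Δv₁ = |v_a − v₁| = 0.6147 km/s.
Circular speed at r₂: v₂ = √(μ/r₂) = 3.4525 km/s.
Transfer-orbit speed at r₂: v_p = √[μ(2/r₂ − 1/a_t)] = 4.3047 km/s.
Second burn Δv₂ = |v₂ − v_p| = 0.8522 km/s.
Total Δv = Δv₁ + Δv₂ = 1.467 km/s.

Δv = 1470 m/s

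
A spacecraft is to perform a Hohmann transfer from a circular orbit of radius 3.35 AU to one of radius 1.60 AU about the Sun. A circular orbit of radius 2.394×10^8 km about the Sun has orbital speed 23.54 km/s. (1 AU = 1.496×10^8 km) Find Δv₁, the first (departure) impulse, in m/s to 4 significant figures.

From the circular-orbit relation v² = μ/r at r = 2.394×10^8 km: μ = v²r = (23.54)² × 2.394×10^8 = 1.32659×10^11 km³/s².
In km: r₁ = 3.35 × 1.496×10^8 = 5.0116×10^8 km; r₂ = 1.60 × 1.496×10^8 = 2.3936×10^8 km.
The Hohmann ellipse has a_t = (r₁ + r₂)/2 = 3.7026×10^8 km.
Circular speed at r = 5.0116×10^8 km: v_c = √(μ/r) = 16.2697 km/s.
Transfer-orbit speed at the same r (vis-viva, a = a_t): v_t = √[μ(2/r − 1/a_t)] = 13.0814 km/s.
Δv₁ = |v_t − v_c| = |13.0814 − 16.2697| = 3.188 km/s.

Δv₁ = 3188 m/s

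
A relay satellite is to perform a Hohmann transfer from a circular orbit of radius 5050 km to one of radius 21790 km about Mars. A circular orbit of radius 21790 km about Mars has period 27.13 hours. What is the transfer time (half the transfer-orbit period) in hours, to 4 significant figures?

From Kepler's third law T² = 4π²r³/μ at r = 21790 km, T = 27.13 hours = 27.13 × 3600 s = 97668 s: μ = 4π²r³/T² = 42818.0 km³/s².
Semi-major axis of the transfer orbit: a_t = (5050 + 21790)/2 = 13420 km.
Transfer time t = π√(a_t³/μ) = π√((13420)³ / 42818.0) = 23600 s.
Converting: 23600 s ÷ 3600 s/hour = 6.556 hours.

t = 6.556 hours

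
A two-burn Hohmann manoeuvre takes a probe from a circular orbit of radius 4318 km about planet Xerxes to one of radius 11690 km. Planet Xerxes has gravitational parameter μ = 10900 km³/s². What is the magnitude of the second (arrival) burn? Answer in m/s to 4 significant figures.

Δv₂ = 256.4 m/s

Semi-major axis of the transfer orbit: a_t = (4318 + 11690)/2 = 8004 km.
On the circular orbit at r = 11690 km, v_c = √(μ/r) = 0.9656 km/s.
Transfer-orbit speed at the same r (vis-viva, a = a_t): v_t = √[μ(2/r − 1/a_t)] = 0.7092 km/s.
Δv₂ = |v_t − v_c| = |0.7092 − 0.9656| = 0.2564 km/s.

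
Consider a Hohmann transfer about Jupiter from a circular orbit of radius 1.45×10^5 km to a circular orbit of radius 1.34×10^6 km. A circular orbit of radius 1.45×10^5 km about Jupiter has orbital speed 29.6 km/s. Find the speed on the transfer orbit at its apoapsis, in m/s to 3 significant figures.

v = 4300 m/s

From the circular-orbit relation v² = μ/r at r = 1.45×10^5 km: μ = v²r = (29.6)² × 1.45×10^5 = 1.27043×10^8 km³/s².
The Hohmann ellipse has a_t = (r₁ + r₂)/2 = 7.425×10^5 km.
At apoapsis, r = 1.340×10^6 km.
Vis-viva: v = √[μ(2/r − 1/a_t)] = √[1.27043×10^8 × (2/1.340×10^6 − 1/7.425×10^5)] = 4.303 km/s.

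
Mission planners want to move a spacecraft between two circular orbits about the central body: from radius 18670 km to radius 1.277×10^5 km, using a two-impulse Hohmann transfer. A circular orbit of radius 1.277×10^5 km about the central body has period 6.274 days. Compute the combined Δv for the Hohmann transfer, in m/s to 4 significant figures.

From Kepler's third law T² = 4π²r³/μ at r = 1.277×10^5 km, T = 6.274 days = 6.274 × 86400 s = 5.420736×10^5 s: μ = 4π²r³/T² = 2.79780×10^5 km³/s².
Semi-major axis of the transfer orbit: a_t = (18670 + 1.277×10^5)/2 = 73185 km.
Circular speed at r₁: v₁ = √(μ/r₁) = √(2.79780×10^5/18670) = 3.8711 km/s.
Transfer-orbit speed at r₁ (vis-viva equation): v_p = √[μ(2/r₁ − 1/a_t)] = 5.1135 km/s.
First burn Δv₁ = |v_p − v₁| = 1.242 km/s.
Circular speed at r₂: v₂ = √(μ/r₂) = 1.4802 km/s.
Transfer-orbit speed at r₂: v_a = √[μ(2/r₂ − 1/a_t)] = 0.74761 km/s.
Second burn Δv₂ = |v₂ − v_a| = 0.7326 km/s.
Total Δv = Δv₁ + Δv₂ = 1.975 km/s.

Δv = 1975 m/s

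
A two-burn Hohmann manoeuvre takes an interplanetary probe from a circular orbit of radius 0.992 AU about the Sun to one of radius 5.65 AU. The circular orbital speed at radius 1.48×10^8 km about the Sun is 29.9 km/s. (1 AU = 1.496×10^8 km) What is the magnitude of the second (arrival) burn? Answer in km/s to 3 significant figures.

Δv₂ = 5.67 km/s

From the circular-orbit relation v² = μ/r at r = 1.48×10^8 km: μ = v²r = (29.9)² × 1.48×10^8 = 1.32313×10^11 km³/s².
In km: r₁ = 0.992 × 1.496×10^8 = 1.484032×10^8 km; r₂ = 5.65 × 1.496×10^8 = 8.4524×10^8 km.
Transfer-ellipse semi-major axis a_t = (r₁ + r₂)/2 = (1.484032×10^8 + 8.4524×10^8)/2 = 4.968216×10^8 km.
On the circular orbit at r = 8.4524×10^8 km, v_c = √(μ/r) = 12.512 km/s.
Vis-viva on the transfer ellipse at r = 8.4524×10^8 km gives v_t = √[μ(2/r − 1/a_t)] = 6.8381 km/s.
Δv₂ = |v_t − v_c| = |6.8381 − 12.512| = 5.674 km/s.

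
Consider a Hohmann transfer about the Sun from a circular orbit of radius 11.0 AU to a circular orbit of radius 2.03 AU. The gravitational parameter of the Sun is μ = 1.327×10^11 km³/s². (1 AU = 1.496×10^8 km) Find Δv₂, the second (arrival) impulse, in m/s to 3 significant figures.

In km: r₁ = 11.0 × 1.496×10^8 = 1.6456×10^9 km; r₂ = 2.03 × 1.496×10^8 = 3.03688×10^8 km.
Transfer-ellipse semi-major axis a_t = (r₁ + r₂)/2 = (1.6456×10^9 + 3.03688×10^8)/2 = 9.74644×10^8 km.
On the circular orbit at r = 3.03688×10^8 km, v_c = √(μ/r) = 20.904 km/s.
Vis-viva on the transfer ellipse at r = 3.03688×10^8 km gives v_t = √[μ(2/r − 1/a_t)] = 27.162 km/s.
Δv₂ = |v_t − v_c| = |27.162 − 20.904| = 6.258 km/s.

Δv₂ = 6260 m/s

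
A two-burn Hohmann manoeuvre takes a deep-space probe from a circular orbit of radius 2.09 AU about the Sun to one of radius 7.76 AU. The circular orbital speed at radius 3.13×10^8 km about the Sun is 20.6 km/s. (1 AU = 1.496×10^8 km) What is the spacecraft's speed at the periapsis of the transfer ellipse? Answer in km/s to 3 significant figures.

From the circular-orbit relation v² = μ/r at r = 3.13×10^8 km: μ = v²r = (20.6)² × 3.13×10^8 = 1.32825×10^11 km³/s².
In km: r₁ = 2.09 × 1.496×10^8 = 3.12664×10^8 km; r₂ = 7.76 × 1.496×10^8 = 1.160896×10^9 km.
The Hohmann ellipse has a_t = (r₁ + r₂)/2 = 7.3678×10^8 km.
The periapsis of the transfer ellipse is at r = 3.12664×10^8 km.
From the vis-viva equation, v = √[μ(2/r − 1/a_t)] = 25.87 km/s.

v = 25.9 km/s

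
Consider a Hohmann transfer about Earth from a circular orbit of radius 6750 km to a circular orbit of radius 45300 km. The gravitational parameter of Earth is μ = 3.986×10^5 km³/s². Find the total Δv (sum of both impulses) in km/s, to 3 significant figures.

Transfer-ellipse semi-major axis a_t = (r₁ + r₂)/2 = (6750 + 45300)/2 = 26025 km.
Circular speed at r₁: v₁ = √(μ/r₁) = √(3.986×10^5/6750) = 7.68452 km/s.
Transfer-orbit speed at r₁ (vis-viva): v_p = √[μ(2/r₁ − 1/a_t)] = 10.1384 km/s.
First burn Δv₁ = |v_p − v₁| = 2.454 km/s.
Circular speed at r₂: v₂ = √(μ/r₂) = 2.9663 km/s.
Transfer-orbit speed at r₂: v_a = √[μ(2/r₂ − 1/a_t)] = 1.5107 km/s.
Second burn Δv₂ = |v₂ − v_a| = 1.456 km/s.
Total Δv = Δv₁ + Δv₂ = 3.910 km/s.

Δv = 3.91 km/s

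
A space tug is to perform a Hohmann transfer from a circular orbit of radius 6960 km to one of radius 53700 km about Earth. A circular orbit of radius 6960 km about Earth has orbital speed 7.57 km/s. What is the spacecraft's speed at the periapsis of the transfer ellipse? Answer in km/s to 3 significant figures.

v = 10.1 km/s

From the circular-orbit relation v² = μ/r at r = 6960 km: μ = v²r = (7.57)² × 6960 = 3.98842×10^5 km³/s².
The Hohmann ellipse has a_t = (r₁ + r₂)/2 = 30330 km.
The periapsis of the transfer ellipse is at r = 6960 km.
Vis-viva: v = √[μ(2/r − 1/a_t)] = √[3.98842×10^5 × (2/6960 − 1/30330)] = 10.07 km/s.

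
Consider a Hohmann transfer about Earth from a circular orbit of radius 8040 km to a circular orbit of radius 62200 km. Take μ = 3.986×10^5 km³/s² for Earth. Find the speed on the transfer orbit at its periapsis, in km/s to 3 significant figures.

v = 9.37 km/s

Semi-major axis of the transfer orbit: a_t = (8040 + 62200)/2 = 35120 km.
The periapsis of the transfer ellipse is at r = 8040 km.
Applying v² = μ(2/r − 1/a_t): v = 9.370 km/s.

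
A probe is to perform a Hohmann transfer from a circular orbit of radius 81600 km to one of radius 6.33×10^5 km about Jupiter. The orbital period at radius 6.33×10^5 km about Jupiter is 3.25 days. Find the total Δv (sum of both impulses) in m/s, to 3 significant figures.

From Kepler's third law T² = 4π²r³/μ at r = 6.33×10^5 km, T = 3.25 days = 3.25 × 86400 s = 2.808×10^5 s: μ = 4π²r³/T² = 1.26992×10^8 km³/s².
Transfer-ellipse semi-major axis a_t = (r₁ + r₂)/2 = (81600 + 6.330×10^5)/2 = 3.573×10^5 km.
At r₁ the circular-orbit speed is v₁ = √(μ/r₁) = 39.4497 km/s.
On the transfer ellipse at r₁, vis-viva equation gives v_p = √[μ(2/r₁ − 1/a_t)] = 52.5084 km/s.
First burn Δv₁ = |v_p − v₁| = 13.059 km/s.
Circular speed at r₂: v₂ = √(μ/r₂) = 14.16402 km/s.
Transfer-orbit speed at r₂: v_a = √[μ(2/r₂ − 1/a_t)] = 6.768852 km/s.
Second burn Δv₂ = |v₂ − v_a| = 7.3952 km/s.
Δv = Δv₁ + Δv₂ = 13.059 + 7.3952 = 20.45 km/s.

Δv = 20500 m/s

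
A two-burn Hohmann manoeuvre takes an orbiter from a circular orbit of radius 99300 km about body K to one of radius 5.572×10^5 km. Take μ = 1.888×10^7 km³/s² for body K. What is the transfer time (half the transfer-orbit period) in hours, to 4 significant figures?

Transfer-ellipse semi-major axis a_t = (r₁ + r₂)/2 = (99300 + 5.572×10^5)/2 = 3.2825×10^5 km.
Half the transfer-orbit period gives t = π√(a_t³/μ) = 1.3597×10^5 s.
Converting: 1.3597×10^5 s ÷ 3600 s/hour = 37.77 hours.

t = 37.77 hours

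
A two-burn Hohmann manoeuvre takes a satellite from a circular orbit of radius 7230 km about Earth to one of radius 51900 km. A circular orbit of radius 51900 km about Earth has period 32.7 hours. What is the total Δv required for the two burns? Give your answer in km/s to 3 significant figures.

From Kepler's third law T² = 4π²r³/μ at r = 51900 km, T = 32.7 hours = 32.7 × 3600 s = 1.1772×10^5 s: μ = 4π²r³/T² = 3.98255×10^5 km³/s².
Semi-major axis of the transfer orbit: a_t = (7230 + 51900)/2 = 29565 km.
Circular speed at r₁: v₁ = √(μ/r₁) = √(3.98255×10^5/7230) = 7.4218 km/s.
On the transfer ellipse at r₁, v² = μ(2/r − 1/a) gives v_p = √[μ(2/r₁ − 1/a_t)] = 9.8335 km/s.
First burn Δv₁ = |v_p − v₁| = 2.412 km/s.
Circular speed at r₂: v₂ = √(μ/r₂) = 2.770 km/s.
Transfer-orbit speed at r₂: v_a = √[μ(2/r₂ − 1/a_t)] = 1.370 km/s.
Second burn Δv₂ = |v₂ − v_a| = 1.400 km/s.
Δv = Δv₁ + Δv₂ = 2.412 + 1.400 = 3.812 km/s.

Δv = 3.81 km/s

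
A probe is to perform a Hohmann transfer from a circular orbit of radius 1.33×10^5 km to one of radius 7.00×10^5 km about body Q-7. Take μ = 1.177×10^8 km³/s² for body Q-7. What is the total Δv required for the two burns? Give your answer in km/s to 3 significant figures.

Δv = 14.5 km/s

Semi-major axis of the transfer orbit: a_t = (1.330×10^5 + 7.000×10^5)/2 = 4.165×10^5 km.
At r₁ the circular-orbit speed is v₁ = √(μ/r₁) = 29.748 km/s.
Transfer-orbit speed at r₁ (vis-viva): v_p = √[μ(2/r₁ − 1/a_t)] = 38.566 km/s.
First burn Δv₁ = |v_p − v₁| = 8.818 km/s.
At r₂, v₂ = √(μ/r₂) = 12.9670 km/s.
Transfer-orbit speed at r₂: v_a = √[μ(2/r₂ − 1/a_t)] = 7.32753 km/s.
Second burn Δv₂ = |v₂ − v_a| = 5.639 km/s.
Total Δv = Δv₁ + Δv₂ = 14.46 km/s.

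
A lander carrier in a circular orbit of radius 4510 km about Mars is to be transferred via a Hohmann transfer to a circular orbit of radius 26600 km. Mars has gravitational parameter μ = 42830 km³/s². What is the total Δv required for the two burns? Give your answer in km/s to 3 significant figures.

Semi-major axis of the transfer orbit: a_t = (4510 + 26600)/2 = 15555 km.
At r₁ the circular-orbit speed is v₁ = √(μ/r₁) = 3.0817 km/s.
On the transfer ellipse at r₁, vis-viva gives v_p = √[μ(2/r₁ − 1/a_t)] = 4.0299 km/s.
First burn Δv₁ = |v_p − v₁| = 0.9482 km/s.
At r₂, v₂ = √(μ/r₂) = 1.269 km/s.
Transfer-orbit speed at r₂: v_a = √[μ(2/r₂ − 1/a_t)] = 0.6833 km/s.
Second burn Δv₂ = |v₂ − v_a| = 0.5857 km/s.
Total Δv = Δv₁ + Δv₂ = 1.534 km/s.

Δv = 1.53 km/s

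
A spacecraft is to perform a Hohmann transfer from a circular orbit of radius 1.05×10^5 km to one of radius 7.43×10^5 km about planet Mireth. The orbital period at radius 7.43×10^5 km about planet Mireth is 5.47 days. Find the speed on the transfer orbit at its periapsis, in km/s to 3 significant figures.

From Kepler's third law T² = 4π²r³/μ at r = 7.43×10^5 km, T = 5.47 days = 5.47 × 86400 s = 4.72608×10^5 s: μ = 4π²r³/T² = 7.24977×10^7 km³/s².
The Hohmann ellipse has a_t = (r₁ + r₂)/2 = 4.240×10^5 km.
The periapsis of the transfer ellipse is at r = 1.050×10^5 km.
Applying v² = μ(2/r − 1/a_t): v = 34.78 km/s.

v = 34.8 km/s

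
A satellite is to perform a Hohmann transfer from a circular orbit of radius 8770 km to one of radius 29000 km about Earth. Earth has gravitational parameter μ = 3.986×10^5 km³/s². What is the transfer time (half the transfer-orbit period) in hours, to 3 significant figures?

t = 3.59 hours

Transfer-ellipse semi-major axis a_t = (r₁ + r₂)/2 = (8770 + 29000)/2 = 18885 km.
Transfer time t = π√(a_t³/μ) = π√((18885)³ / 3.986×10^5) = 12910 s.
Converting: 12910 s ÷ 3600 s/hour = 3.59 hours.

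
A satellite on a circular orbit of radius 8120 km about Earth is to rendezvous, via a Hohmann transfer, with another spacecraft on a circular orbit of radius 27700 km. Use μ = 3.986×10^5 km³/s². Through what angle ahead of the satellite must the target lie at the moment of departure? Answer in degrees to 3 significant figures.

Semi-major axis of the transfer orbit: a_t = (8120 + 27700)/2 = 17910 km.
The half-period of the transfer ellipse is t = π√(a_t³/μ) = 11926.8 s.
The target's mean motion on its circular orbit is ω₂ = √(μ/r₂³) = 1.36946×10^-4 rad/s.
Angle swept by the target during transfer: ω₂·t = 1.6333 rad = 93.58°.
Arrival is 180° from departure on the ellipse, so φ = 180° − 93.58° = 86.4°.

φ = 86.4°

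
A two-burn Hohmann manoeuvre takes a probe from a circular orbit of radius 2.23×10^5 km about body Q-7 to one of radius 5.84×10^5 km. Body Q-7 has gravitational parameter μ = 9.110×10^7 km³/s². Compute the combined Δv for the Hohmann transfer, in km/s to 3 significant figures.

Δv = 7.31 km/s

The Hohmann ellipse has a_t = (r₁ + r₂)/2 = 4.035×10^5 km.
Circular speed at r₁: v₁ = √(μ/r₁) = √(9.110×10^7/2.230×10^5) = 20.212 km/s.
Transfer-orbit speed at r₁ (v² = μ(2/r − 1/a)): v_p = √[μ(2/r₁ − 1/a_t)] = 24.316 km/s.
First burn Δv₁ = |v_p − v₁| = 4.104 km/s.
Circular speed at r₂: v₂ = √(μ/r₂) = 12.49 km/s.
Transfer-orbit speed at r₂: v_a = √[μ(2/r₂ − 1/a_t)] = 9.285 km/s.
Second burn Δv₂ = |v₂ − v_a| = 3.205 km/s.
Δv = Δv₁ + Δv₂ = 4.104 + 3.205 = 7.309 km/s.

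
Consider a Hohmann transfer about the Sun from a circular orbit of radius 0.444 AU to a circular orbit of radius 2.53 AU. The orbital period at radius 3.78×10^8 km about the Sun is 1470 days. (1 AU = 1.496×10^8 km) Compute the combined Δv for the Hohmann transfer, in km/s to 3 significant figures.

From Kepler's third law T² = 4π²r³/μ at r = 3.78×10^8 km, T = 1470 days = 1470 × 86400 s = 1.27008×10^8 s: μ = 4π²r³/T² = 1.32182×10^11 km³/s².
In km: r₁ = 0.444 × 1.496×10^8 = 6.64224×10^7 km; r₂ = 2.53 × 1.496×10^8 = 3.78488×10^8 km.
Transfer-ellipse semi-major axis a_t = (r₁ + r₂)/2 = (6.64224×10^7 + 3.78488×10^8)/2 = 2.224552×10^8 km.
Circular speed at r₁: v₁ = √(μ/r₁) = √(1.32182×10^11/6.64224×10^7) = 44.610 km/s.
On the transfer ellipse at r₁, v² = μ(2/r − 1/a) gives v_p = √[μ(2/r₁ − 1/a_t)] = 58.188 km/s.
First burn Δv₁ = |v_p − v₁| = 13.578 km/s.
At r₂, v₂ = √(μ/r₂) = 18.6879 km/s.
Transfer-orbit speed at r₂: v_a = √[μ(2/r₂ − 1/a_t)] = 10.2117 km/s.
Second burn Δv₂ = |v₂ − v_a| = 8.4762 km/s.
Δv = Δv₁ + Δv₂ = 13.578 + 8.4762 = 22.05 km/s.

Δv = 22.1 km/s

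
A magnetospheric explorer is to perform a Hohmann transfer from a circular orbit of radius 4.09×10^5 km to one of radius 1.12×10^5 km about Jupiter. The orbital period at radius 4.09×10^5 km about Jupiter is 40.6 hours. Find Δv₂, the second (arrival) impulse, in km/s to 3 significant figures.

Δv₂ = 8.50 km/s

From Kepler's third law T² = 4π²r³/μ at r = 4.09×10^5 km, T = 40.6 hours = 40.6 × 3600 s = 1.4616×10^5 s: μ = 4π²r³/T² = 1.26437×10^8 km³/s².
Transfer-ellipse semi-major axis a_t = (r₁ + r₂)/2 = (4.090×10^5 + 1.120×10^5)/2 = 2.605×10^5 km.
On the circular orbit at r = 1.120×10^5 km, v_c = √(μ/r) = 33.599 km/s.
Vis-viva on the transfer ellipse at r = 1.120×10^5 km gives v_t = √[μ(2/r − 1/a_t)] = 42.100 km/s.
Δv₂ = |v_t − v_c| = |42.100 − 33.599| = 8.501 km/s.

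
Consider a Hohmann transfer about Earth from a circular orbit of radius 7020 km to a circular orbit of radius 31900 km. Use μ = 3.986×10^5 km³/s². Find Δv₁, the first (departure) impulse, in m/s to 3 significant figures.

Semi-major axis of the transfer orbit: a_t = (7020 + 31900)/2 = 19460 km.
Circular speed at r = 7020 km: v_c = √(μ/r) = 7.5353 km/s.
Vis-viva on the transfer ellipse at r = 7020 km gives v_t = √[μ(2/r − 1/a_t)] = 9.6477 km/s.
Δv₁ = |v_t − v_c| = |9.6477 − 7.5353| = 2.112 km/s.

Δv₁ = 2110 m/s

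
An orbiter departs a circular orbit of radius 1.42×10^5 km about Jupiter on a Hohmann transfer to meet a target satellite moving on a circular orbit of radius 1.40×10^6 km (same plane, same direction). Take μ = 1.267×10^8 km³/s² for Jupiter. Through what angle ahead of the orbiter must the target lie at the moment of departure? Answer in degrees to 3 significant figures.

Semi-major axis of the transfer orbit: a_t = (1.420×10^5 + 1.400×10^6)/2 = 7.710×10^5 km.
Transfer time t = π√(a_t³/μ) = 1.8895×10^5 s.
Target angular speed ω₂ = √(μ/r₂³) = 6.7951×10^-6 rad/s.
Angle swept by the target during transfer: ω₂·t = 1.2839 rad = 73.56°.
The orbiter traverses 180° on the transfer ellipse, so the target must lead by 180° − 73.56° = 106°.

φ = 106°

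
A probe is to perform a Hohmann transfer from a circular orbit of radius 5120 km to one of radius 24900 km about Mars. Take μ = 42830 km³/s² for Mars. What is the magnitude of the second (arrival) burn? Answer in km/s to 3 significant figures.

Δv₂ = 0.546 km/s

The Hohmann ellipse has a_t = (r₁ + r₂)/2 = 15010 km.
On the circular orbit at r = 24900 km, v_c = √(μ/r) = 1.3115 km/s.
Vis-viva on the transfer ellipse at r = 24900 km gives v_t = √[μ(2/r − 1/a_t)] = 0.76598 km/s.
Δv₂ = |v_t − v_c| = |0.76598 − 1.3115| = 0.5455 km/s.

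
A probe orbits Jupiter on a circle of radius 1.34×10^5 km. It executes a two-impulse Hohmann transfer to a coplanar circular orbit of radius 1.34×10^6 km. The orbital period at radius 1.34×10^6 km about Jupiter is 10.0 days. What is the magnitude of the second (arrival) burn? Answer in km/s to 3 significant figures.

From Kepler's third law T² = 4π²r³/μ at r = 1.34×10^6 km, T = 10.0 days = 10.0 × 86400 s = 8.640×10^5 s: μ = 4π²r³/T² = 1.27247×10^8 km³/s².
The Hohmann ellipse has a_t = (r₁ + r₂)/2 = 7.370×10^5 km.
On the circular orbit at r = 1.340×10^6 km, v_c = √(μ/r) = 9.745 km/s.
Transfer-orbit speed at the same r (vis-viva, a = a_t): v_t = √[μ(2/r − 1/a_t)] = 4.155 km/s.
Δv₂ = |v_t − v_c| = |4.155 − 9.745| = 5.590 km/s.

Δv₂ = 5.59 km/s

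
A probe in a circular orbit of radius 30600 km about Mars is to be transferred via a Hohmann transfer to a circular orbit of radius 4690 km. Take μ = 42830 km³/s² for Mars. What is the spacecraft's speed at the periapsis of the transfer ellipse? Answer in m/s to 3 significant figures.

Transfer-ellipse semi-major axis a_t = (r₁ + r₂)/2 = (30600 + 4690)/2 = 17645 km.
At periapsis, r = 4690 km.
From the vis-viva equation, v = √[μ(2/r − 1/a_t)] = 3.980 km/s.

v = 3980 m/s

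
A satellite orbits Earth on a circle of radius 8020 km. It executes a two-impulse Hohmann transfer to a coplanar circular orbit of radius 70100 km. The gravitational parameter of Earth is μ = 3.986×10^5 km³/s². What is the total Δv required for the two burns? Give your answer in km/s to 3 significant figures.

Δv = 3.70 km/s

The Hohmann ellipse has a_t = (r₁ + r₂)/2 = 39060 km.
At r₁ the circular-orbit speed is v₁ = √(μ/r₁) = 7.04988 km/s.
On the transfer ellipse at r₁, v² = μ(2/r − 1/a) gives v_p = √[μ(2/r₁ − 1/a_t)] = 9.44440 km/s.
First burn Δv₁ = |v_p − v₁| = 2.395 km/s.
At r₂, v₂ = √(μ/r₂) = 2.385 km/s.
Transfer-orbit speed at r₂: v_a = √[μ(2/r₂ − 1/a_t)] = 1.081 km/s.
Second burn Δv₂ = |v₂ − v_a| = 1.304 km/s.
Total Δv = Δv₁ + Δv₂ = 3.699 km/s.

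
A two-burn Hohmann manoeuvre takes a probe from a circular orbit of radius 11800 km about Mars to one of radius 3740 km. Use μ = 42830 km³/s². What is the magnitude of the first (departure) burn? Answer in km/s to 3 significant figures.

Transfer-ellipse semi-major axis a_t = (r₁ + r₂)/2 = (11800 + 3740)/2 = 7770 km.
Circular speed at r = 11800 km: v_c = √(μ/r) = 1.9052 km/s.
Vis-viva on the transfer ellipse at r = 11800 km gives v_t = √[μ(2/r − 1/a_t)] = 1.3218 km/s.
Δv₁ = |v_t − v_c| = |1.3218 − 1.9052| = 0.5834 km/s.

Δv₁ = 0.583 km/s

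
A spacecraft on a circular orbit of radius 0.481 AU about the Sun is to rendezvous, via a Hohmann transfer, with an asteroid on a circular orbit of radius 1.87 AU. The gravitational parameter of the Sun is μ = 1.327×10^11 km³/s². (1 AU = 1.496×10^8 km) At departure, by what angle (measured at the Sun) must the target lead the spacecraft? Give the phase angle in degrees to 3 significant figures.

In km: r₁ = 0.481 × 1.496×10^8 = 7.19576×10^7 km; r₂ = 1.87 × 1.496×10^8 = 2.79752×10^8 km.
Transfer-ellipse semi-major axis a_t = (r₁ + r₂)/2 = (7.19576×10^7 + 2.79752×10^8)/2 = 1.758548×10^8 km.
Transfer time t = π√(a_t³/μ) = 2.011156×10^7 s.
Target angular speed ω₂ = √(μ/r₂³) = 7.785306×10^-8 rad/s.
Angle swept by the target during transfer: ω₂·t = 1.5657 rad = 89.71°.
Arrival is 180° from departure on the ellipse, so φ = 180° − 89.71° = 90.3°.

φ = 90.3°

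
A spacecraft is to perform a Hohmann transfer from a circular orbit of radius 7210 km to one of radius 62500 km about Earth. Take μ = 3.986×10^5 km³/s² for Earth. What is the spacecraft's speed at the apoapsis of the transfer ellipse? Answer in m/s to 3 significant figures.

The Hohmann ellipse has a_t = (r₁ + r₂)/2 = 34855 km.
The apoapsis of the transfer ellipse is at r = 62500 km.
Vis-viva: v = √[μ(2/r − 1/a_t)] = √[3.986×10^5 × (2/62500 − 1/34855)] = 1.149 km/s.

v = 1150 m/s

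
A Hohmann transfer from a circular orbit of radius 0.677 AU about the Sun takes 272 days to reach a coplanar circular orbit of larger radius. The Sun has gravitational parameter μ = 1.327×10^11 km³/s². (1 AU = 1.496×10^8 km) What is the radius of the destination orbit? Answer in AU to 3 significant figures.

r₂ = 1.93 AU

In km: r₁ = 0.677 × 1.496×10^8 = 1.012792×10^8 km.
Transfer time t = 272 days = 2.35008×10^7 s, and t = π√(a_t³/μ).
So a_t = (μ t²/π²)^(1/3) = (1.327×10^11 × (2.35008×10^7)² / π²)^(1/3) = 1.9509×10^8 km.
Since a_t = (r₁ + r₂)/2, r₂ = 2a_t − r₁ = 2×1.9509×10^8 − 1.012792×10^8 = 2.889008×10^8 km.
In AU: r₂ = 2.889008×10^8 / 1.496×10^8 = 1.93 AU.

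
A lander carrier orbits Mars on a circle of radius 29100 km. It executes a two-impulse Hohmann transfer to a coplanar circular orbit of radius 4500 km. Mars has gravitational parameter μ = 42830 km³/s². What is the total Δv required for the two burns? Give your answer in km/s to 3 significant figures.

Semi-major axis of the transfer orbit: a_t = (29100 + 4500)/2 = 16800 km.
Circular speed at r₁: v₁ = √(μ/r₁) = √(42830/29100) = 1.213186 km/s.
Transfer-orbit speed at r₁ (v² = μ(2/r − 1/a)): v_a = √[μ(2/r₁ − 1/a_t)] = 0.6278836 km/s.
First burn Δv₁ = |v_a − v₁| = 0.58530 km/s.
Circular speed at r₂: v₂ = √(μ/r₂) = 3.08509 km/s.
Transfer-orbit speed at r₂: v_p = √[μ(2/r₂ − 1/a_t)] = 4.06031 km/s.
Second burn Δv₂ = |v₂ − v_p| = 0.97522 km/s.
Δv = Δv₁ + Δv₂ = 0.58530 + 0.97522 = 1.561 km/s.

Δv = 1.56 km/s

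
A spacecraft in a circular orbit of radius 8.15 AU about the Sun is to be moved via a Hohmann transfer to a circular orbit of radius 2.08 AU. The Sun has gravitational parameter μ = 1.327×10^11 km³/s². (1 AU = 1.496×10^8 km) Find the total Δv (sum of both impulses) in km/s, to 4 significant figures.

Δv = 9.196 km/s

In km: r₁ = 8.15 × 1.496×10^8 = 1.21924×10^9 km; r₂ = 2.08 × 1.496×10^8 = 3.11168×10^8 km.
Semi-major axis of the transfer orbit: a_t = (1.21924×10^9 + 3.11168×10^8)/2 = 7.65204×10^8 km.
At r₁ the circular-orbit speed is v₁ = √(μ/r₁) = 10.433 km/s.
Transfer-orbit speed at r₁ (v² = μ(2/r − 1/a)): v_a = √[μ(2/r₁ − 1/a_t)] = 6.6527 km/s.
First burn Δv₁ = |v_a − v₁| = 3.780 km/s.
Circular speed at r₂: v₂ = √(μ/r₂) = 20.651 km/s.
Transfer-orbit speed at r₂: v_p = √[μ(2/r₂ − 1/a_t)] = 26.067 km/s.
Second burn Δv₂ = |v₂ − v_p| = 5.416 km/s.
Δv = Δv₁ + Δv₂ = 3.780 + 5.416 = 9.196 km/s.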